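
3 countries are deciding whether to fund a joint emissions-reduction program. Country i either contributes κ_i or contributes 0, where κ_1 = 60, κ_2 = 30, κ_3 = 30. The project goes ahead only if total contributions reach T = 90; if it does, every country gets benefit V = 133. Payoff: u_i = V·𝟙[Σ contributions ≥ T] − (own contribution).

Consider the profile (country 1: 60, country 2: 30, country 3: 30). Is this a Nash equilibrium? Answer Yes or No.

Total = 120 ≥ 90: provided.
Country 1 (pledges 60, payoff 73): dropping to 0 → total 60, payoff 0. No gain.
Country 2 (pledges 30, payoff 103): dropping to 0 → total 90, payoff 133. Profitable deviation.

No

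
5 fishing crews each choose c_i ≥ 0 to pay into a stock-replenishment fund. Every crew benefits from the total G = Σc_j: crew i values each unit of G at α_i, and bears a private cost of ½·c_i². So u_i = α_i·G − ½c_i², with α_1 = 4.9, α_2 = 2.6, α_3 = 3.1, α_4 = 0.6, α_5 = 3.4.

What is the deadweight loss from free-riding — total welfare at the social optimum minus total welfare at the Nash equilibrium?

345.89

Crew i's FOC: ∂u_i/∂c_i = α_i − c_i = 0, so c_i* = α_i.
NE contributions = (4.9, 2.6, 3.1, 0.6, 3.4); G = 14.6.
W^NE = (Σα)·G − ½Σα_i² = 14.6² − ½·52.3 = 187.01.
Planner sets c_i = Σα_j = 14.6 for every i, so G^SO = 5·14.6 = 73.
W^SO = (Σα)·G^SO − ½·5·(Σα)² = (5/2)·14.6² = 532.9.
Deadweight loss = W^SO − W^NE = 345.89.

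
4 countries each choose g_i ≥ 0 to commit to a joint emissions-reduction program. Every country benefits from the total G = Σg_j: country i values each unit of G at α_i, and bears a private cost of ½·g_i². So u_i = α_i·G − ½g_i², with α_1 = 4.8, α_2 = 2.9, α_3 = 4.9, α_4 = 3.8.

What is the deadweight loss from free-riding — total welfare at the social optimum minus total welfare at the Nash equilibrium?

Country i's FOC: ∂u_i/∂g_i = α_i − g_i = 0, so g_i* = α_i.
NE contributions = (4.8, 2.9, 4.9, 3.8); G = 16.4.
W^NE = (Σα)·G − ½Σα_i² = 16.4² − ½·69.9 = 234.01.
Planner sets g_i = Σα_j = 16.4 for every i, so G^SO = 4·16.4 = 65.6.
W^SO = (Σα)·G^SO − ½·4·(Σα)² = (4/2)·16.4² = 537.92.
Deadweight loss = W^SO − W^NE = 303.91.

303.91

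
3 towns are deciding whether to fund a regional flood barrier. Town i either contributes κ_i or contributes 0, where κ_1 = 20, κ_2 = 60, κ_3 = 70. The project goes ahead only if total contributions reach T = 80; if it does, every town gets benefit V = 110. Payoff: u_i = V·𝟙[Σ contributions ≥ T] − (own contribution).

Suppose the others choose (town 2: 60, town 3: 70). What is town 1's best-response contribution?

Others' total = 130 ≥ 80; contributing adds cost 20 for no extra benefit.
Best response: 0.

0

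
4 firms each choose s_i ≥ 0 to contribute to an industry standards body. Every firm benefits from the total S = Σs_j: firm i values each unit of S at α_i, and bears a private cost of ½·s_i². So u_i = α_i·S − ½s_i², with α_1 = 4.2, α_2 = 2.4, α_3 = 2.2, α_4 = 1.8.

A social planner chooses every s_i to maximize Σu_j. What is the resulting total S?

Planner FOC: ∂(Σu_j)/∂s_i = (Σα_j) − s_i = 0, so s_i^SO = Σα_j = 10.6 for every i; S^SO = 42.4.

42.4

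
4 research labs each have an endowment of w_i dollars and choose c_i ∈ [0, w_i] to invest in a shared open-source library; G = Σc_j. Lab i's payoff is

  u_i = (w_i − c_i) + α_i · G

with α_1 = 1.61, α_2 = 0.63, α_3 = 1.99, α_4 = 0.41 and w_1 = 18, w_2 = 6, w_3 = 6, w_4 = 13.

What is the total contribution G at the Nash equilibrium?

∂u_i/∂c_i = α_i − 1, so lab i contributes w_i if α_i > 1, else 0.
α_i > 1 for i ∈ {1, 3}; NE contributions (18, 0, 6, 0), G = 24.

24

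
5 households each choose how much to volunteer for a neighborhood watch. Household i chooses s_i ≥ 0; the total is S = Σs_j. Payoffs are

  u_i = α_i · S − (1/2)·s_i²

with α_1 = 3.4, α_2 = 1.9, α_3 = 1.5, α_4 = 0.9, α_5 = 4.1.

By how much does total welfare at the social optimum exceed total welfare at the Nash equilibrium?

226.38

Household i's FOC: ∂u_i/∂s_i = α_i − s_i = 0, so s_i* = α_i.
NE contributions = (3.4, 1.9, 1.5, 0.9, 4.1); S = 11.8.
W^NE = (Σα)·S − ½Σα_i² = 11.8² − ½·35.04 = 121.72.
Planner sets s_i = Σα_j = 11.8 for every i, so S^SO = 5·11.8 = 59.
W^SO = (Σα)·S^SO − ½·5·(Σα)² = (5/2)·11.8² = 348.1.
Deadweight loss = W^SO − W^NE = 226.38.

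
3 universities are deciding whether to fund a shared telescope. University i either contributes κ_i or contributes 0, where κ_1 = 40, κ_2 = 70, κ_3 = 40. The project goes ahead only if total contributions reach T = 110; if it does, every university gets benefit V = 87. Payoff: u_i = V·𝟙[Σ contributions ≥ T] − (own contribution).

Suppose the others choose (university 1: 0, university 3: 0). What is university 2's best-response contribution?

0

Others' total = 0. Even contributing 70 gives 70 < 110: no benefit either way.
Best response: 0.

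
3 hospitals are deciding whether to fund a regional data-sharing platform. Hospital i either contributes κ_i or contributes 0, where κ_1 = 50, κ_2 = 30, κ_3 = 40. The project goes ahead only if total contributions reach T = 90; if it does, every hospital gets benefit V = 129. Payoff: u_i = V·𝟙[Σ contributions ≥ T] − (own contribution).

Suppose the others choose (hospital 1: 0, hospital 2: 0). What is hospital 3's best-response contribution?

Others' total = 0. Even contributing 40 gives 40 < 90: no benefit either way.
Best response: 0.

0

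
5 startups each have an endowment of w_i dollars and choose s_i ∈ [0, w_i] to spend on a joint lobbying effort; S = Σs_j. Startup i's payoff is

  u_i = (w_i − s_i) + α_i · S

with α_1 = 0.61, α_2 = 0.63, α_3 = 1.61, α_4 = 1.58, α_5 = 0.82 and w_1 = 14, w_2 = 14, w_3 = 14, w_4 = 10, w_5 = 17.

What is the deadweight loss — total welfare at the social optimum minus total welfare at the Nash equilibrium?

∂u_i/∂s_i = α_i − 1, so startup i contributes w_i if α_i > 1, else 0.
α_i > 1 for i ∈ {3, 4}; NE contributions (0, 0, 14, 10, 0), S = 24.
W^NE = Σw_i − S^NE + (Σα_i)·S^NE = 69 + 4.25·24 = 171.
Planner: ∂(Σu_j)/∂s_i = Σα_j − 1 = 4.25 > 0, so everyone contributes w_i; S^SO = 69, W^SO = 69 + 4.25·69 = 362.25.
Deadweight loss = 191.25.

191.25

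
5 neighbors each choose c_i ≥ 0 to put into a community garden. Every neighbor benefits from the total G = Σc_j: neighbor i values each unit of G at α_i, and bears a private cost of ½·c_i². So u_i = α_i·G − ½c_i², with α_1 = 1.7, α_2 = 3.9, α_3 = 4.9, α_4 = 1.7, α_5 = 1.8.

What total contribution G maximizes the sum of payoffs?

70

Planner FOC: ∂(Σu_j)/∂c_i = (Σα_j) − c_i = 0, so c_i^SO = Σα_j = 14 for every i; G^SO = 70.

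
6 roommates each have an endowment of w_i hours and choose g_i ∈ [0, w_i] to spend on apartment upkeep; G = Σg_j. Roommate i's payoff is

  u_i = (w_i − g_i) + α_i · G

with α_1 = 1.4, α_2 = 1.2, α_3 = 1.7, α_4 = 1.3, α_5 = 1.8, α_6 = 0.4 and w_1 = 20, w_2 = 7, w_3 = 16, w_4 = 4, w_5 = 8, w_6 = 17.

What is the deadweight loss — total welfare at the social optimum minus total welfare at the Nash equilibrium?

115.6

∂u_i/∂g_i = α_i − 1, so roommate i contributes w_i if α_i > 1, else 0.
α_i > 1 for i ∈ {1, 2, 3, 4, 5}; NE contributions (20, 7, 16, 4, 8, 0), G = 55.
W^NE = Σw_i − G^NE + (Σα_i)·G^NE = 72 + 6.8·55 = 446.
Planner: ∂(Σu_j)/∂g_i = Σα_j − 1 = 6.8 > 0, so everyone contributes w_i; G^SO = 72, W^SO = 72 + 6.8·72 = 561.6.
Deadweight loss = 115.6.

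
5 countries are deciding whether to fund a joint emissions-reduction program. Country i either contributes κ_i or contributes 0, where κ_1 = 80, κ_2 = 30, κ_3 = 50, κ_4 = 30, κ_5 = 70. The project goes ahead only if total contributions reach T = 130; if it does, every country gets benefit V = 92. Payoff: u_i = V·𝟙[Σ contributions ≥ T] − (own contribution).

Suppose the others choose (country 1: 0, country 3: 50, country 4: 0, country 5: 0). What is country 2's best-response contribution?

0

Others' total = 50. Even contributing 30 gives 80 < 130: no benefit either way.
Best response: 0.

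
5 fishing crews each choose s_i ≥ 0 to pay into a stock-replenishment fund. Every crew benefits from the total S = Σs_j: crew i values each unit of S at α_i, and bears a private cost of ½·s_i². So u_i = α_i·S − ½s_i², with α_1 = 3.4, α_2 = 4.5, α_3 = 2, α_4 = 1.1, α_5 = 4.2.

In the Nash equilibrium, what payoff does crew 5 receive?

55.02

Crew i's FOC: ∂u_i/∂s_i = α_i − s_i = 0, so s_i* = α_i.
NE contributions = (3.4, 4.5, 2, 1.1, 4.2); S = 15.2.
u_5 = α_5·S − ½·(s_5)² = 4.2·15.2 − ½·4.2² = 55.02.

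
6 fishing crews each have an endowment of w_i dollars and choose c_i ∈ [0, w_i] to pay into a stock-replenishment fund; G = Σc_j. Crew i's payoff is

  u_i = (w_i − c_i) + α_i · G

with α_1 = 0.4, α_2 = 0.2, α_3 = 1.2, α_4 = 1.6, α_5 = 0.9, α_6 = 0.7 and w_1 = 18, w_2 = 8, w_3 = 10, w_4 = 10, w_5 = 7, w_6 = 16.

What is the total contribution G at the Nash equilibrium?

∂u_i/∂c_i = α_i − 1, so crew i contributes w_i if α_i > 1, else 0.
α_i > 1 for i ∈ {3, 4}; NE contributions (0, 0, 10, 10, 0, 0), G = 20.

20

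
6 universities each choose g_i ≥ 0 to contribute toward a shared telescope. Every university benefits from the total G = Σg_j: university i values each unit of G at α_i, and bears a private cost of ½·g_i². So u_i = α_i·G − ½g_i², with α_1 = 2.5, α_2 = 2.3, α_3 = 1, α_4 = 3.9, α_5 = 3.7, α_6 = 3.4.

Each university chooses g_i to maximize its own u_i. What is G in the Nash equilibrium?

University i's FOC: ∂u_i/∂g_i = α_i − g_i = 0, so g_i* = α_i.
NE contributions = (2.5, 2.3, 1, 3.9, 3.7, 3.4); G = 16.8.

16.8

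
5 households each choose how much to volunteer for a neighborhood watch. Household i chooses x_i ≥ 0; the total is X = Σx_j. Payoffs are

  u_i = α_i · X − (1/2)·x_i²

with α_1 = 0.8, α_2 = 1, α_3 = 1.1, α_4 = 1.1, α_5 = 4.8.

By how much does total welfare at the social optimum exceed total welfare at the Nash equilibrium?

Household i's FOC: ∂u_i/∂x_i = α_i − x_i = 0, so x_i* = α_i.
NE contributions = (0.8, 1, 1.1, 1.1, 4.8); X = 8.8.
W^NE = (Σα)·X − ½Σα_i² = 8.8² − ½·27.1 = 63.89.
Planner sets x_i = Σα_j = 8.8 for every i, so X^SO = 5·8.8 = 44.
W^SO = (Σα)·X^SO − ½·5·(Σα)² = (5/2)·8.8² = 193.6.
Deadweight loss = W^SO − W^NE = 129.71.

129.71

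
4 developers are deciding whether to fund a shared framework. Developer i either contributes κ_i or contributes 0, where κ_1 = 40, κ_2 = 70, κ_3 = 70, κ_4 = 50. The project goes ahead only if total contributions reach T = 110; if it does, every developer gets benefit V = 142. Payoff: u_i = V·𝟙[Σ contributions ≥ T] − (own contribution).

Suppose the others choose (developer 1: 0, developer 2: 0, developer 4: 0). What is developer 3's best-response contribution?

0

Others' total = 0. Even contributing 70 gives 70 < 110: no benefit either way.
Best response: 0.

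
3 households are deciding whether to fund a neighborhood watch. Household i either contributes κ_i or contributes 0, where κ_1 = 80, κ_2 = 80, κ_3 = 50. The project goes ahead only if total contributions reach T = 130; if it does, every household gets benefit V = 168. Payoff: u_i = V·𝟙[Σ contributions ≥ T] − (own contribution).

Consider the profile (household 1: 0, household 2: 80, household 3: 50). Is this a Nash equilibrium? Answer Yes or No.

Yes

Total = 130 ≥ 130: provided.
Household 1 (pledges 0, payoff 168): pledging 80 → total 210, payoff 88. No gain.
Household 2 (pledges 80, payoff 88): dropping to 0 → total 50, payoff 0. No gain.
Household 3 (pledges 50, payoff 118): dropping to 0 → total 80, payoff 0. No gain.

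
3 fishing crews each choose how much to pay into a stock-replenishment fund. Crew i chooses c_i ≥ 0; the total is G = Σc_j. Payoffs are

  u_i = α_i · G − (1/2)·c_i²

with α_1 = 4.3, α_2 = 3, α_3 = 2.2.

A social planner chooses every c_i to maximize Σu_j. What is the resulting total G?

Planner FOC: ∂(Σu_j)/∂c_i = (Σα_j) − c_i = 0, so c_i^SO = Σα_j = 9.5 for every i; G^SO = 28.5.

28.5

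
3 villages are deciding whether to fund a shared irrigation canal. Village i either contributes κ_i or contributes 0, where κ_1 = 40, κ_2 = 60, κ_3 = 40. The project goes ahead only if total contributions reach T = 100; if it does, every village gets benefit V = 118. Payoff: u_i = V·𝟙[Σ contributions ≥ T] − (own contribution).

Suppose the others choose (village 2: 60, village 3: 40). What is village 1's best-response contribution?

Others' total = 100 ≥ 100; contributing adds cost 40 for no extra benefit.
Best response: 0.

0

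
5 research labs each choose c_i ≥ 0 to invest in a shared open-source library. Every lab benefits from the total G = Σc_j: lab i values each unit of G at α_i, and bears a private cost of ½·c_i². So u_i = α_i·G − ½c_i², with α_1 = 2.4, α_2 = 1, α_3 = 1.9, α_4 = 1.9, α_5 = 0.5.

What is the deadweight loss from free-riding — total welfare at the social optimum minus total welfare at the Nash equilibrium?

96.05

Lab i's FOC: ∂u_i/∂c_i = α_i − c_i = 0, so c_i* = α_i.
NE contributions = (2.4, 1, 1.9, 1.9, 0.5); G = 7.7.
W^NE = (Σα)·G − ½Σα_i² = 7.7² − ½·14.23 = 52.175.
Planner sets c_i = Σα_j = 7.7 for every i, so G^SO = 5·7.7 = 38.5.
W^SO = (Σα)·G^SO − ½·5·(Σα)² = (5/2)·7.7² = 148.225.
Deadweight loss = W^SO − W^NE = 96.05.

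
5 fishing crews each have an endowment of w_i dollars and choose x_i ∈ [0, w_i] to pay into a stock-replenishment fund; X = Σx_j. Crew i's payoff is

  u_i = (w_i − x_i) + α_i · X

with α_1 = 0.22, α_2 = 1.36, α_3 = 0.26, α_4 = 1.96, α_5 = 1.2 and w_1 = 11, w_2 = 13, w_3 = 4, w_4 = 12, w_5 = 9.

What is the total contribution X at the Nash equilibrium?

∂u_i/∂x_i = α_i − 1, so crew i contributes w_i if α_i > 1, else 0.
α_i > 1 for i ∈ {2, 4, 5}; NE contributions (0, 13, 0, 12, 9), X = 34.

34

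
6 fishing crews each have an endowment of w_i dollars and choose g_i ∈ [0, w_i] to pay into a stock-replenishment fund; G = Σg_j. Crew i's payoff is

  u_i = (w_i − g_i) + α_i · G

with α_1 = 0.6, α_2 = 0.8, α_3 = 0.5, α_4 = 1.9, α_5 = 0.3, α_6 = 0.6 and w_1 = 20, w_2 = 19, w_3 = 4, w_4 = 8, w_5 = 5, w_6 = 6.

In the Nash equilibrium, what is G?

∂u_i/∂g_i = α_i − 1, so crew i contributes w_i if α_i > 1, else 0.
α_i > 1 for i ∈ {4}; NE contributions (0, 0, 0, 8, 0, 0), G = 8.

8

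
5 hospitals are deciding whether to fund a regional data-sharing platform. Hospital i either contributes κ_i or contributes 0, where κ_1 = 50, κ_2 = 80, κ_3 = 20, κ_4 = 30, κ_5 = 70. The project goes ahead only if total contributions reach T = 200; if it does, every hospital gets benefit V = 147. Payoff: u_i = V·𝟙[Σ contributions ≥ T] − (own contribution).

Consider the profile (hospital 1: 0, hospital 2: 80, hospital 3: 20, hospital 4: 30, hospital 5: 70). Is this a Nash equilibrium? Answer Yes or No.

Total = 200 ≥ 200: provided.
Hospital 1 (pledges 0, payoff 147): pledging 50 → total 250, payoff 97. No gain.
Hospital 2 (pledges 80, payoff 67): dropping to 0 → total 120, payoff 0. No gain.
Hospital 3 (pledges 20, payoff 127): dropping to 0 → total 180, payoff 0. No gain.
Hospital 4 (pledges 30, payoff 117): dropping to 0 → total 170, payoff 0. No gain.
Hospital 5 (pledges 70, payoff 77): dropping to 0 → total 130, payoff 0. No gain.

Yes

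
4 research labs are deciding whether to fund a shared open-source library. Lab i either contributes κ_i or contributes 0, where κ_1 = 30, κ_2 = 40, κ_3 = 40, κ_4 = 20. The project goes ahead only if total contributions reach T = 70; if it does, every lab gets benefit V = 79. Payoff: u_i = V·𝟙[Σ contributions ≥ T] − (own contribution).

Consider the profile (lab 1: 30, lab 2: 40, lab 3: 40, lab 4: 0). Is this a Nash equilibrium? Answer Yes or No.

No

Total = 110 ≥ 70: provided.
Lab 1 (pledges 30, payoff 49): dropping to 0 → total 80, payoff 79. Profitable deviation.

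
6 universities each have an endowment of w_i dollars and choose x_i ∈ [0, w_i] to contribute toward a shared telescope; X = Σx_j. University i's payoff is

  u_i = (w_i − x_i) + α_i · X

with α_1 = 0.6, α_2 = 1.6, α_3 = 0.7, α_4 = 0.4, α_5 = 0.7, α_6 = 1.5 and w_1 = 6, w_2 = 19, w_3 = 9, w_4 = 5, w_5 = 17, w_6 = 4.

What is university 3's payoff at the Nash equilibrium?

∂u_i/∂x_i = α_i − 1, so university i contributes w_i if α_i > 1, else 0.
α_i > 1 for i ∈ {2, 6}; NE contributions (0, 19, 0, 0, 0, 4), X = 23.
u_3 = (9 − 0) + 0.7·23 = 25.1.

25.1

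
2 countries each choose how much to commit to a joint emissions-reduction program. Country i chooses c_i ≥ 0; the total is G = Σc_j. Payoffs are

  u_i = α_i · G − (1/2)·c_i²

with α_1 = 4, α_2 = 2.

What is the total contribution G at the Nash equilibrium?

6

Country i's FOC: ∂u_i/∂c_i = α_i − c_i = 0, so c_i* = α_i.
NE contributions = (4, 2); G = 6.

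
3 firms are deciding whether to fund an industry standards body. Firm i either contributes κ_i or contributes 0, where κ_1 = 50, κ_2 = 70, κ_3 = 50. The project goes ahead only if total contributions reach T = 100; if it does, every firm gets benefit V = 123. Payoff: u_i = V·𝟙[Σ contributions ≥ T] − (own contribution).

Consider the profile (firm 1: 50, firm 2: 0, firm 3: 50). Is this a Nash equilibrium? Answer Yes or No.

Total = 100 ≥ 100: provided.
Firm 1 (pledges 50, payoff 73): dropping to 0 → total 50, payoff 0. No gain.
Firm 2 (pledges 0, payoff 123): pledging 70 → total 170, payoff 53. No gain.
Firm 3 (pledges 50, payoff 73): dropping to 0 → total 50, payoff 0. No gain.

Yes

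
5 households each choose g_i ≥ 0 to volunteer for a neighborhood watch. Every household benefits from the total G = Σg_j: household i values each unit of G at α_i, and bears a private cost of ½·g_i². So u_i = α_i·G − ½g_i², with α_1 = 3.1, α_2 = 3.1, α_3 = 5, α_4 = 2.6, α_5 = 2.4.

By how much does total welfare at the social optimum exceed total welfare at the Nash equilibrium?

422.03

Household i's FOC: ∂u_i/∂g_i = α_i − g_i = 0, so g_i* = α_i.
NE contributions = (3.1, 3.1, 5, 2.6, 2.4); G = 16.2.
W^NE = (Σα)·G − ½Σα_i² = 16.2² − ½·56.74 = 234.07.
Planner sets g_i = Σα_j = 16.2 for every i, so G^SO = 5·16.2 = 81.
W^SO = (Σα)·G^SO − ½·5·(Σα)² = (5/2)·16.2² = 656.1.
Deadweight loss = W^SO − W^NE = 422.03.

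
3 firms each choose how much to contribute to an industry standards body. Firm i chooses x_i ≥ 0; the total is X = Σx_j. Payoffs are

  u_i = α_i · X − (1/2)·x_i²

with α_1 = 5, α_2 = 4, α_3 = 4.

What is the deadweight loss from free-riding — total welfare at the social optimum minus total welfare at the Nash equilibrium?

Firm i's FOC: ∂u_i/∂x_i = α_i − x_i = 0, so x_i* = α_i.
NE contributions = (5, 4, 4); X = 13.
W^NE = (Σα)·X − ½Σα_i² = 13² − ½·57 = 140.5.
Planner sets x_i = Σα_j = 13 for every i, so X^SO = 3·13 = 39.
W^SO = (Σα)·X^SO − ½·3·(Σα)² = (3/2)·13² = 253.5.
Deadweight loss = W^SO − W^NE = 113.

113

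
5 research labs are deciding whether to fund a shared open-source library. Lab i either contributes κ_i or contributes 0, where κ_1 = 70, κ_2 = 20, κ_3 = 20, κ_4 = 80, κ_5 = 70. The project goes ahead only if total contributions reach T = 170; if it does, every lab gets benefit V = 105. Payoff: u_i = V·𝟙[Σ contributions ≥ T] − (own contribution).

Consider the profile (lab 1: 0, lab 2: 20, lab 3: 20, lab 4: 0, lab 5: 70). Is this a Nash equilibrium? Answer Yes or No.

No

Total = 110 < 170: not provided.
Lab 1 (pledges 0, payoff 0): pledging 70 → total 180, payoff 35. Profitable deviation.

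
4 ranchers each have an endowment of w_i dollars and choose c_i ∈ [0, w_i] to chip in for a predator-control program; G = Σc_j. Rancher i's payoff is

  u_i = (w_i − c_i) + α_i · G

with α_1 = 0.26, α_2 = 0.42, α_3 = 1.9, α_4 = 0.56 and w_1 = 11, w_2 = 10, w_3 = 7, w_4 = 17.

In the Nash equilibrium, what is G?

7

∂u_i/∂c_i = α_i − 1, so rancher i contributes w_i if α_i > 1, else 0.
α_i > 1 for i ∈ {3}; NE contributions (0, 0, 7, 0), G = 7.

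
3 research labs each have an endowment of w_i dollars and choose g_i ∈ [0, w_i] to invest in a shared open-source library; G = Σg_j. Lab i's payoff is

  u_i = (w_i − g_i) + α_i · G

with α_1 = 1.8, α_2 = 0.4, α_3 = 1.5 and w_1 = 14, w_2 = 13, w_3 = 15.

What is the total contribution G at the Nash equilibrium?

29

∂u_i/∂g_i = α_i − 1, so lab i contributes w_i if α_i > 1, else 0.
α_i > 1 for i ∈ {1, 3}; NE contributions (14, 0, 15), G = 29.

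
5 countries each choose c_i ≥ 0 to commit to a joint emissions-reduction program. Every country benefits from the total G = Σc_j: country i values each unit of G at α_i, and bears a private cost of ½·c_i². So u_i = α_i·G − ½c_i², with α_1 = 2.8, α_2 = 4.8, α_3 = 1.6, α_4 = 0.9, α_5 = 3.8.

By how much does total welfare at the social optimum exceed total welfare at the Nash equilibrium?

Country i's FOC: ∂u_i/∂c_i = α_i − c_i = 0, so c_i* = α_i.
NE contributions = (2.8, 4.8, 1.6, 0.9, 3.8); G = 13.9.
W^NE = (Σα)·G − ½Σα_i² = 13.9² − ½·48.69 = 168.865.
Planner sets c_i = Σα_j = 13.9 for every i, so G^SO = 5·13.9 = 69.5.
W^SO = (Σα)·G^SO − ½·5·(Σα)² = (5/2)·13.9² = 483.025.
Deadweight loss = W^SO − W^NE = 314.16.

314.16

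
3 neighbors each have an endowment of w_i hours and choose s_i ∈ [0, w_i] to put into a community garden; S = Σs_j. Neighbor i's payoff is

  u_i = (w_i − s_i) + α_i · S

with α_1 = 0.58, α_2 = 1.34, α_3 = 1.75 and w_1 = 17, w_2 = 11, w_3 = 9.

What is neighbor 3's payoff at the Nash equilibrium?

35

∂u_i/∂s_i = α_i − 1, so neighbor i contributes w_i if α_i > 1, else 0.
α_i > 1 for i ∈ {2, 3}; NE contributions (0, 11, 9), S = 20.
u_3 = (9 − 9) + 1.75·20 = 35.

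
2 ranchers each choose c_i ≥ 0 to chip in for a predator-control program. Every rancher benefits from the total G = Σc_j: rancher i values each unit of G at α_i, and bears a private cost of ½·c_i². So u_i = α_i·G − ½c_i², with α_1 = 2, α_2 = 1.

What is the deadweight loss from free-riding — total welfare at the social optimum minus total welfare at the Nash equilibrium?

2.5

Rancher i's FOC: ∂u_i/∂c_i = α_i − c_i = 0, so c_i* = α_i.
NE contributions = (2, 1); G = 3.
W^NE = (Σα)·G − ½Σα_i² = 3² − ½·5 = 6.5.
Planner sets c_i = Σα_j = 3 for every i, so G^SO = 2·3 = 6.
W^SO = (Σα)·G^SO − ½·2·(Σα)² = (2/2)·3² = 9.
Deadweight loss = W^SO − W^NE = 2.5.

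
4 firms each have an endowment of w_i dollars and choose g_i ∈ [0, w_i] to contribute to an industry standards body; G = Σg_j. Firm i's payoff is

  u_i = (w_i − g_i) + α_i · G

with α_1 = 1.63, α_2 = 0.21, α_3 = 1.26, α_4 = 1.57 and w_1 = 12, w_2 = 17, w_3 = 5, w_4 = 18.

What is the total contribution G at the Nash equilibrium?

∂u_i/∂g_i = α_i − 1, so firm i contributes w_i if α_i > 1, else 0.
α_i > 1 for i ∈ {1, 3, 4}; NE contributions (12, 0, 5, 18), G = 35.

35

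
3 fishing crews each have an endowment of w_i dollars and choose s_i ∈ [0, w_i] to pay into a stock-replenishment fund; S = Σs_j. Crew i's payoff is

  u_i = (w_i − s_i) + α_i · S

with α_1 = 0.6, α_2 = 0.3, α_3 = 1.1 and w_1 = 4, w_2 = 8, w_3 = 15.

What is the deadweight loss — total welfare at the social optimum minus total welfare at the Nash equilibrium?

12

∂u_i/∂s_i = α_i − 1, so crew i contributes w_i if α_i > 1, else 0.
α_i > 1 for i ∈ {3}; NE contributions (0, 0, 15), S = 15.
W^NE = Σw_i − S^NE + (Σα_i)·S^NE = 27 + 1·15 = 42.
Planner: ∂(Σu_j)/∂s_i = Σα_j − 1 = 1 > 0, so everyone contributes w_i; S^SO = 27, W^SO = 27 + 1·27 = 54.
Deadweight loss = 12.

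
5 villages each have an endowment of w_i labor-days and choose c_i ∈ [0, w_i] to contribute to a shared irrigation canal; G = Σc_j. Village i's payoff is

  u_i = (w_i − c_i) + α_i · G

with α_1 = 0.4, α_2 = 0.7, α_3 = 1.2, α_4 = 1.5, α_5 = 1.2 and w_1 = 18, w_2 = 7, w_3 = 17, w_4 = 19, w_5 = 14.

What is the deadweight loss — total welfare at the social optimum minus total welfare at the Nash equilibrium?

100

∂u_i/∂c_i = α_i − 1, so village i contributes w_i if α_i > 1, else 0.
α_i > 1 for i ∈ {3, 4, 5}; NE contributions (0, 0, 17, 19, 14), G = 50.
W^NE = Σw_i − G^NE + (Σα_i)·G^NE = 75 + 4·50 = 275.
Planner: ∂(Σu_j)/∂c_i = Σα_j − 1 = 4 > 0, so everyone contributes w_i; G^SO = 75, W^SO = 75 + 4·75 = 375.
Deadweight loss = 100.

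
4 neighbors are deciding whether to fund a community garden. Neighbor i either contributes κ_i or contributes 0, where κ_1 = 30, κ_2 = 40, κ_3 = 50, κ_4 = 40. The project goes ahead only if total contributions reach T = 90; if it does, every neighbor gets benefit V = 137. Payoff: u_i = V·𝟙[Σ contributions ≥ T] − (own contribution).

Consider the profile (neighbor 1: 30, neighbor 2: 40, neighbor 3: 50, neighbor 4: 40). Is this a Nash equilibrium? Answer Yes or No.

Total = 160 ≥ 90: provided.
Neighbor 1 (pledges 30, payoff 107): dropping to 0 → total 130, payoff 137. Profitable deviation.

No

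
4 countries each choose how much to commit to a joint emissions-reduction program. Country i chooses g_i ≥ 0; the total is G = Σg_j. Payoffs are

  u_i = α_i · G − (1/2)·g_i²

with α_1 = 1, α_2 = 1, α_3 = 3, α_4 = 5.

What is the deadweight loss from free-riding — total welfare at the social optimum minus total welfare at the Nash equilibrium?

Country i's FOC: ∂u_i/∂g_i = α_i − g_i = 0, so g_i* = α_i.
NE contributions = (1, 1, 3, 5); G = 10.
W^NE = (Σα)·G − ½Σα_i² = 10² − ½·36 = 82.
Planner sets g_i = Σα_j = 10 for every i, so G^SO = 4·10 = 40.
W^SO = (Σα)·G^SO − ½·4·(Σα)² = (4/2)·10² = 200.
Deadweight loss = W^SO − W^NE = 118.

118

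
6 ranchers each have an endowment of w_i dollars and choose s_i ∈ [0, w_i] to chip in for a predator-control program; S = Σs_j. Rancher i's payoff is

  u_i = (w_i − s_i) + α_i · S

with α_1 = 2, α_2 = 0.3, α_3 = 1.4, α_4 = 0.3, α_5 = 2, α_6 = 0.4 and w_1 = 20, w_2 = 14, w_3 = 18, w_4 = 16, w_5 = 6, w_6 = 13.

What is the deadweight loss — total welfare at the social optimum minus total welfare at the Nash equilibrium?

232.2

∂u_i/∂s_i = α_i − 1, so rancher i contributes w_i if α_i > 1, else 0.
α_i > 1 for i ∈ {1, 3, 5}; NE contributions (20, 0, 18, 0, 6, 0), S = 44.
W^NE = Σw_i − S^NE + (Σα_i)·S^NE = 87 + 5.4·44 = 324.6.
Planner: ∂(Σu_j)/∂s_i = Σα_j − 1 = 5.4 > 0, so everyone contributes w_i; S^SO = 87, W^SO = 87 + 5.4·87 = 556.8.
Deadweight loss = 232.2.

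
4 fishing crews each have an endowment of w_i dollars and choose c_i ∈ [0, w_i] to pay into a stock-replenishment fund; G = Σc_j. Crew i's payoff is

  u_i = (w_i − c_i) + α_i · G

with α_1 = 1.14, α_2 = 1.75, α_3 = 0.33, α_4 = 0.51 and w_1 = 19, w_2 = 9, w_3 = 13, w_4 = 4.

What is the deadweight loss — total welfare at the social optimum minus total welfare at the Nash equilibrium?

46.41

∂u_i/∂c_i = α_i − 1, so crew i contributes w_i if α_i > 1, else 0.
α_i > 1 for i ∈ {1, 2}; NE contributions (19, 9, 0, 0), G = 28.
W^NE = Σw_i − G^NE + (Σα_i)·G^NE = 45 + 2.73·28 = 121.44.
Planner: ∂(Σu_j)/∂c_i = Σα_j − 1 = 2.73 > 0, so everyone contributes w_i; G^SO = 45, W^SO = 45 + 2.73·45 = 167.85.
Deadweight loss = 46.41.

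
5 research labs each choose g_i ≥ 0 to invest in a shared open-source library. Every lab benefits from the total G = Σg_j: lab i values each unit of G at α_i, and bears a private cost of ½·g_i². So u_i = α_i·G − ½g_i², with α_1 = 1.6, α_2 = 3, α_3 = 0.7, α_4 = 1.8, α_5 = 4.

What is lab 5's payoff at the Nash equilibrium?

Lab i's FOC: ∂u_i/∂g_i = α_i − g_i = 0, so g_i* = α_i.
NE contributions = (1.6, 3, 0.7, 1.8, 4); G = 11.1.
u_5 = α_5·G − ½·(g_5)² = 4·11.1 − ½·4² = 36.4.

36.4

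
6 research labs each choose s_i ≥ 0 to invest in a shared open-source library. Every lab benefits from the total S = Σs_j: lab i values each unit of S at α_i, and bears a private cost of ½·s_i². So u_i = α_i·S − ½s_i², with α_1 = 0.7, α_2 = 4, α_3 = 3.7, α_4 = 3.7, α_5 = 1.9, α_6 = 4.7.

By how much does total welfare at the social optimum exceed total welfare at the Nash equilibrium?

734.165

Lab i's FOC: ∂u_i/∂s_i = α_i − s_i = 0, so s_i* = α_i.
NE contributions = (0.7, 4, 3.7, 3.7, 1.9, 4.7); S = 18.7.
W^NE = (Σα)·S − ½Σα_i² = 18.7² − ½·69.57 = 314.905.
Planner sets s_i = Σα_j = 18.7 for every i, so S^SO = 6·18.7 = 112.2.
W^SO = (Σα)·S^SO − ½·6·(Σα)² = (6/2)·18.7² = 1049.07.
Deadweight loss = W^SO − W^NE = 734.165.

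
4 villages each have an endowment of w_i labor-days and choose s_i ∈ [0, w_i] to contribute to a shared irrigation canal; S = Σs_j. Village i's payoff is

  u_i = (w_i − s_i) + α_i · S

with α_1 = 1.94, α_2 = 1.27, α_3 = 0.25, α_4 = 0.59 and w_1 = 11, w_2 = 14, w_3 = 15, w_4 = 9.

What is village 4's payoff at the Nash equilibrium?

∂u_i/∂s_i = α_i − 1, so village i contributes w_i if α_i > 1, else 0.
α_i > 1 for i ∈ {1, 2}; NE contributions (11, 14, 0, 0), S = 25.
u_4 = (9 − 0) + 0.59·25 = 23.75.

23.75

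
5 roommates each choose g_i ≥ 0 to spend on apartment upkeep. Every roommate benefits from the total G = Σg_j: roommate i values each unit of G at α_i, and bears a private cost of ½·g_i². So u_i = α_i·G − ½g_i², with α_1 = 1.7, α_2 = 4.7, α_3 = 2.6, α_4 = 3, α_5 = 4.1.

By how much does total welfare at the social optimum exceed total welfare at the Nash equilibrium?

417.59

Roommate i's FOC: ∂u_i/∂g_i = α_i − g_i = 0, so g_i* = α_i.
NE contributions = (1.7, 4.7, 2.6, 3, 4.1); G = 16.1.
W^NE = (Σα)·G − ½Σα_i² = 16.1² − ½·57.55 = 230.435.
Planner sets g_i = Σα_j = 16.1 for every i, so G^SO = 5·16.1 = 80.5.
W^SO = (Σα)·G^SO − ½·5·(Σα)² = (5/2)·16.1² = 648.025.
Deadweight loss = W^SO − W^NE = 417.59.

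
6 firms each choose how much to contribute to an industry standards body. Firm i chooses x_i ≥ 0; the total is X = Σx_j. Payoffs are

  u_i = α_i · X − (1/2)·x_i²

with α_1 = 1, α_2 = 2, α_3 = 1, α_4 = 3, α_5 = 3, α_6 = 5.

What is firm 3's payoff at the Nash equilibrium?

14.5

Firm i's FOC: ∂u_i/∂x_i = α_i − x_i = 0, so x_i* = α_i.
NE contributions = (1, 2, 1, 3, 3, 5); X = 15.
u_3 = α_3·X − ½·(x_3)² = 1·15 − ½·1² = 14.5.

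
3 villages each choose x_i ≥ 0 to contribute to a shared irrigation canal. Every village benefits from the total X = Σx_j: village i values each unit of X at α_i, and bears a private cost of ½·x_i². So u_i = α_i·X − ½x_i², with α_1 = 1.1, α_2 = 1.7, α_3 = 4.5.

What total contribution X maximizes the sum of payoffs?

Planner FOC: ∂(Σu_j)/∂x_i = (Σα_j) − x_i = 0, so x_i^SO = Σα_j = 7.3 for every i; X^SO = 21.9.

21.9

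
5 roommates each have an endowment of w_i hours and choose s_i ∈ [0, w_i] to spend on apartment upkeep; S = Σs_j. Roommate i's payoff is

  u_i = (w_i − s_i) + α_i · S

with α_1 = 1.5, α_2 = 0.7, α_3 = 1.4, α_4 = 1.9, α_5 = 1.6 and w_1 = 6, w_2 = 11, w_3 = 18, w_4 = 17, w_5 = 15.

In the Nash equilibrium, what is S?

56

∂u_i/∂s_i = α_i − 1, so roommate i contributes w_i if α_i > 1, else 0.
α_i > 1 for i ∈ {1, 3, 4, 5}; NE contributions (6, 0, 18, 17, 15), S = 56.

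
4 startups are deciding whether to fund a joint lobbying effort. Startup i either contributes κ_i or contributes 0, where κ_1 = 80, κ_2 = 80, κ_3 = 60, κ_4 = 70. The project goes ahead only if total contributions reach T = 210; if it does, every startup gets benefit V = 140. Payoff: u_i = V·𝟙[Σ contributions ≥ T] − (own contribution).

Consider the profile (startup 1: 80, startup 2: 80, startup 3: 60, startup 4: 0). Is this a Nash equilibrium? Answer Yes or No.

Yes

Total = 220 ≥ 210: provided.
Startup 1 (pledges 80, payoff 60): dropping to 0 → total 140, payoff 0. No gain.
Startup 2 (pledges 80, payoff 60): dropping to 0 → total 140, payoff 0. No gain.
Startup 3 (pledges 60, payoff 80): dropping to 0 → total 160, payoff 0. No gain.
Startup 4 (pledges 0, payoff 140): pledging 70 → total 290, payoff 70. No gain.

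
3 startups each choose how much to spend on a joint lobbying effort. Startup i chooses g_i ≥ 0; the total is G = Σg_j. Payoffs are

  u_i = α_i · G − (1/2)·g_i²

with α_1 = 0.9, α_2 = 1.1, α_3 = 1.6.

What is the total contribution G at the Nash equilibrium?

3.6

Startup i's FOC: ∂u_i/∂g_i = α_i − g_i = 0, so g_i* = α_i.
NE contributions = (0.9, 1.1, 1.6); G = 3.6.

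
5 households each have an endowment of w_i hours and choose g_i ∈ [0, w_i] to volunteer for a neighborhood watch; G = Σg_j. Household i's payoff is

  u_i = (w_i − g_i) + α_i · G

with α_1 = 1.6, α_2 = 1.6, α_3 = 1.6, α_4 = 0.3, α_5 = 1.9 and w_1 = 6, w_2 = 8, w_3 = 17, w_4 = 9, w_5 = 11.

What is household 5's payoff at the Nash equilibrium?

∂u_i/∂g_i = α_i − 1, so household i contributes w_i if α_i > 1, else 0.
α_i > 1 for i ∈ {1, 2, 3, 5}; NE contributions (6, 8, 17, 0, 11), G = 42.
u_5 = (11 − 11) + 1.9·42 = 79.8.

79.8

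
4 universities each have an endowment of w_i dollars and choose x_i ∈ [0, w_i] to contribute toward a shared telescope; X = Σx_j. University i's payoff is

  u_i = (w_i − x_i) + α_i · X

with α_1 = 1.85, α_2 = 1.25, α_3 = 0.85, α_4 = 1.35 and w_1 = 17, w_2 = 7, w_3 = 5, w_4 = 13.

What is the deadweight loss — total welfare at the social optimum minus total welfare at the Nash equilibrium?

21.5

∂u_i/∂x_i = α_i − 1, so university i contributes w_i if α_i > 1, else 0.
α_i > 1 for i ∈ {1, 2, 4}; NE contributions (17, 7, 0, 13), X = 37.
W^NE = Σw_i − X^NE + (Σα_i)·X^NE = 42 + 4.3·37 = 201.1.
Planner: ∂(Σu_j)/∂x_i = Σα_j − 1 = 4.3 > 0, so everyone contributes w_i; X^SO = 42, W^SO = 42 + 4.3·42 = 222.6.
Deadweight loss = 21.5.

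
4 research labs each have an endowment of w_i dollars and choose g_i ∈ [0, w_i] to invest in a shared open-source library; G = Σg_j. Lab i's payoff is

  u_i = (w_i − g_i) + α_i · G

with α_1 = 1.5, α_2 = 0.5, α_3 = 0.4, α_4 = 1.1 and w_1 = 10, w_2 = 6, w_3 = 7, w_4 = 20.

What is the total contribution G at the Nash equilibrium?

∂u_i/∂g_i = α_i − 1, so lab i contributes w_i if α_i > 1, else 0.
α_i > 1 for i ∈ {1, 4}; NE contributions (10, 0, 0, 20), G = 30.

30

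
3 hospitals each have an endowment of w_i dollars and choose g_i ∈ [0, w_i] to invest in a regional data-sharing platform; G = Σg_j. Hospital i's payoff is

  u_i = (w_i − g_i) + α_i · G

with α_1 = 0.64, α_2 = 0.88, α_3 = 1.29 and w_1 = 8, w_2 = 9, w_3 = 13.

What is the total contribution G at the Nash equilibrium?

∂u_i/∂g_i = α_i − 1, so hospital i contributes w_i if α_i > 1, else 0.
α_i > 1 for i ∈ {3}; NE contributions (0, 0, 13), G = 13.

13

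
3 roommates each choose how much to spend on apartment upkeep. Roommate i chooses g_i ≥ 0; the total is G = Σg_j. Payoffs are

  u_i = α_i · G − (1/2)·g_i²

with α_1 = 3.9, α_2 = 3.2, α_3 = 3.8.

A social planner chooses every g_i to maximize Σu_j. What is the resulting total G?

Planner FOC: ∂(Σu_j)/∂g_i = (Σα_j) − g_i = 0, so g_i^SO = Σα_j = 10.9 for every i; G^SO = 32.7.

32.7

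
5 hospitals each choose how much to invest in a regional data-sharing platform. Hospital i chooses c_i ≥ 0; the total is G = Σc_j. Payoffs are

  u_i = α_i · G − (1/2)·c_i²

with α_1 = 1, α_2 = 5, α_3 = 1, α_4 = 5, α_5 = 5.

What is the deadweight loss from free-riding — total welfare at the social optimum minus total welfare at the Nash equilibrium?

472

Hospital i's FOC: ∂u_i/∂c_i = α_i − c_i = 0, so c_i* = α_i.
NE contributions = (1, 5, 1, 5, 5); G = 17.
W^NE = (Σα)·G − ½Σα_i² = 17² − ½·77 = 250.5.
Planner sets c_i = Σα_j = 17 for every i, so G^SO = 5·17 = 85.
W^SO = (Σα)·G^SO − ½·5·(Σα)² = (5/2)·17² = 722.5.
Deadweight loss = W^SO − W^NE = 472.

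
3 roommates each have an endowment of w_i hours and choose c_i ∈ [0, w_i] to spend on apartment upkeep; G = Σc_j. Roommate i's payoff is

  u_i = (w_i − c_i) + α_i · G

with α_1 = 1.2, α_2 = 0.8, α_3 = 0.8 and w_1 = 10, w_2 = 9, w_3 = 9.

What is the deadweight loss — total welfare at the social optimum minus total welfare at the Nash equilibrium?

∂u_i/∂c_i = α_i − 1, so roommate i contributes w_i if α_i > 1, else 0.
α_i > 1 for i ∈ {1}; NE contributions (10, 0, 0), G = 10.
W^NE = Σw_i − G^NE + (Σα_i)·G^NE = 28 + 1.8·10 = 46.
Planner: ∂(Σu_j)/∂c_i = Σα_j − 1 = 1.8 > 0, so everyone contributes w_i; G^SO = 28, W^SO = 28 + 1.8·28 = 78.4.
Deadweight loss = 32.4.

32.4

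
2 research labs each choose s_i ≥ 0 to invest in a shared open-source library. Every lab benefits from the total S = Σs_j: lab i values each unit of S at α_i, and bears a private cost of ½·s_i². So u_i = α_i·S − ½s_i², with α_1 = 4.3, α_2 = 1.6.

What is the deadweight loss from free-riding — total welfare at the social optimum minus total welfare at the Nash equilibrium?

10.525

Lab i's FOC: ∂u_i/∂s_i = α_i − s_i = 0, so s_i* = α_i.
NE contributions = (4.3, 1.6); S = 5.9.
W^NE = (Σα)·S − ½Σα_i² = 5.9² − ½·21.05 = 24.285.
Planner sets s_i = Σα_j = 5.9 for every i, so S^SO = 2·5.9 = 11.8.
W^SO = (Σα)·S^SO − ½·2·(Σα)² = (2/2)·5.9² = 34.81.
Deadweight loss = W^SO − W^NE = 10.525.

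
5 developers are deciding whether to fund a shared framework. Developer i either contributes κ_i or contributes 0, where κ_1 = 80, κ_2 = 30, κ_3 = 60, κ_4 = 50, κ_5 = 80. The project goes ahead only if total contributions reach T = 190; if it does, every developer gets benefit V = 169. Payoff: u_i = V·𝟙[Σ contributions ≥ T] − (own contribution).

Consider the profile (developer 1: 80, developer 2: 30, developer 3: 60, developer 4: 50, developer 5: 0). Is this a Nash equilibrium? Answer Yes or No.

Total = 220 ≥ 190: provided.
Developer 1 (pledges 80, payoff 89): dropping to 0 → total 140, payoff 0. No gain.
Developer 2 (pledges 30, payoff 139): dropping to 0 → total 190, payoff 169. Profitable deviation.

No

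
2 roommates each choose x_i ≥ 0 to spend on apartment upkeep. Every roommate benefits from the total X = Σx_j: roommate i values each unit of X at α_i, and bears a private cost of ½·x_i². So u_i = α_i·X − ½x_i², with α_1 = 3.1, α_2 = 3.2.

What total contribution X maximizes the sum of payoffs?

12.6

Planner FOC: ∂(Σu_j)/∂x_i = (Σα_j) − x_i = 0, so x_i^SO = Σα_j = 6.3 for every i; X^SO = 12.6.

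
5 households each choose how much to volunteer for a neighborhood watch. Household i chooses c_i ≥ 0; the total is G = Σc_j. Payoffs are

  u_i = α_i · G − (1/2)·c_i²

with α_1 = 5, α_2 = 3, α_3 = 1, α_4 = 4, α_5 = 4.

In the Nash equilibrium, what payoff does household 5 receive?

Household i's FOC: ∂u_i/∂c_i = α_i − c_i = 0, so c_i* = α_i.
NE contributions = (5, 3, 1, 4, 4); G = 17.
u_5 = α_5·G − ½·(c_5)² = 4·17 − ½·4² = 60.

60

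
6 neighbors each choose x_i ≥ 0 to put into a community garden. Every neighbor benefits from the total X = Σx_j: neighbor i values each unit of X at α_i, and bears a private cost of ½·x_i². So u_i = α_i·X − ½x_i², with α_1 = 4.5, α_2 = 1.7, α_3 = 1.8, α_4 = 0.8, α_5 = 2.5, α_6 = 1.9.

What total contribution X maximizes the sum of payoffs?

79.2

Planner FOC: ∂(Σu_j)/∂x_i = (Σα_j) − x_i = 0, so x_i^SO = Σα_j = 13.2 for every i; X^SO = 79.2.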